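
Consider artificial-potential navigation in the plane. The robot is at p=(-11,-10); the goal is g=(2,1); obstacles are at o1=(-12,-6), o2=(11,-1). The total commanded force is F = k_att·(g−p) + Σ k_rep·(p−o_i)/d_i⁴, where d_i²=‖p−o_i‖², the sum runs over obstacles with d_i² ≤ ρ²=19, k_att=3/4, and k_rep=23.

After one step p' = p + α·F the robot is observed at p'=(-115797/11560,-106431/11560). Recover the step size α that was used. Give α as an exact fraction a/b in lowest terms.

F_att = 3/4·(g−p) = 3/4·(13,11) = (9.7500,8.2500)
o1: d²=17 ≤ ρ²=19; F_rep = 23·(1,-4)/17² = (0.0796,-0.3183)
o2: d²=565 > ρ²=19 → inactive
F = F_att + ΣF_rep = (9.8296,7.9317)
Δp = p'−p = (0.9830,0.7932); α = Δx/Fx = (11363/11560) / (11363/1156) = 1/10
check: Δy/Fy = (9169/11560) / (9169/1156) = 1/10 ✓

α = 1/10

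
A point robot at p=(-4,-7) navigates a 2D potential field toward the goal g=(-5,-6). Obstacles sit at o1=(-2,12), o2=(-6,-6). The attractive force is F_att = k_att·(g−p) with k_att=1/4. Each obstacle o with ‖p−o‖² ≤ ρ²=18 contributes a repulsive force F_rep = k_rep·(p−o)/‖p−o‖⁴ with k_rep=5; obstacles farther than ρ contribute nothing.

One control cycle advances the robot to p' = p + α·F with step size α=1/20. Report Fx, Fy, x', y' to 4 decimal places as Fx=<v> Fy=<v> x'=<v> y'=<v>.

Fx=0.1500 Fy=0.0500 x'=-3.9925 y'=-6.9975

F_att = 1/4·(g−p) = 1/4·(-1,1) = (-0.2500,0.2500)
o1: d²=365 > ρ²=18 → inactive
o2: d²=5 ≤ ρ²=18; F_rep = 5·(2,-1)/5² = (0.4000,-0.2000)
F = F_att + ΣF_rep = (0.1500,0.0500)
p' = p + 1/20·F = (-3.9925,-6.9975)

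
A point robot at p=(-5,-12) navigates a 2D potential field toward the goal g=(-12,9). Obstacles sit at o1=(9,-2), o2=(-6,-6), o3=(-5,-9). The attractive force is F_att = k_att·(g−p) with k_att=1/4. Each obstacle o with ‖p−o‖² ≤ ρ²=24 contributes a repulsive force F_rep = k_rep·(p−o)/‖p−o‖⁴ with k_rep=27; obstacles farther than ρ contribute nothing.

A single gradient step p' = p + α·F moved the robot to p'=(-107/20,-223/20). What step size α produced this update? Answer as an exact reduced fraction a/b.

α = 1/5

F_att = 1/4·(g−p) = 1/4·(-7,21) = (-1.7500,5.2500)
o1: d²=296 > ρ²=24 → inactive
o2: d²=37 > ρ²=24 → inactive
o3: d²=9 ≤ ρ²=24; F_rep = 27·(0,-3)/9² = (0.0000,-1.0000)
F = F_att + ΣF_rep = (-1.7500,4.2500)
Δp = p'−p = (-0.3500,0.8500); α = Δx/Fx = (-7/20) / (-7/4) = 1/5
check: Δy/Fy = (17/20) / (17/4) = 1/5 ✓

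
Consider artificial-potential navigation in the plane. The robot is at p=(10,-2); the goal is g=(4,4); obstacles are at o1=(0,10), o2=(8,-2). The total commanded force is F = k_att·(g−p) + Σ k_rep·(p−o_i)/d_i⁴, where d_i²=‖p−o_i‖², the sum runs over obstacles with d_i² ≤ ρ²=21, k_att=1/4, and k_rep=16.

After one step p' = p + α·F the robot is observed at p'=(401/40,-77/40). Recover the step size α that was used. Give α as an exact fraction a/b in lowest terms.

F_att = 1/4·(g−p) = 1/4·(-6,6) = (-1.5000,1.5000)
o1: d²=244 > ρ²=21 → inactive
o2: d²=4 ≤ ρ²=21; F_rep = 16·(2,0)/4² = (2.0000,0.0000)
F = F_att + ΣF_rep = (0.5000,1.5000)
Δp = p'−p = (0.0250,0.0750); α = Δx/Fx = (1/40) / (1/2) = 1/20
check: Δy/Fy = (3/40) / (3/2) = 1/20 ✓

α = 1/20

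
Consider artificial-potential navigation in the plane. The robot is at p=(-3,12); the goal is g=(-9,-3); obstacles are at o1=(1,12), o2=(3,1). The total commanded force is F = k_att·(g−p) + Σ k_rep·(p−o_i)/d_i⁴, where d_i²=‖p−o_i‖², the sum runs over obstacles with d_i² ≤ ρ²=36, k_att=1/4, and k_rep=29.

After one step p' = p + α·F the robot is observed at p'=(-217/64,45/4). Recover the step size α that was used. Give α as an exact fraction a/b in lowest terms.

α = 1/5

F_att = 1/4·(g−p) = 1/4·(-6,-15) = (-1.5000,-3.7500)
o1: d²=16 ≤ ρ²=36; F_rep = 29·(-4,0)/16² = (-0.4531,0.0000)
o2: d²=157 > ρ²=36 → inactive
F = F_att + ΣF_rep = (-1.9531,-3.7500)
Δp = p'−p = (-0.3906,-0.7500); α = Δx/Fx = (-25/64) / (-125/64) = 1/5
check: Δy/Fy = (-3/4) / (-15/4) = 1/5 ✓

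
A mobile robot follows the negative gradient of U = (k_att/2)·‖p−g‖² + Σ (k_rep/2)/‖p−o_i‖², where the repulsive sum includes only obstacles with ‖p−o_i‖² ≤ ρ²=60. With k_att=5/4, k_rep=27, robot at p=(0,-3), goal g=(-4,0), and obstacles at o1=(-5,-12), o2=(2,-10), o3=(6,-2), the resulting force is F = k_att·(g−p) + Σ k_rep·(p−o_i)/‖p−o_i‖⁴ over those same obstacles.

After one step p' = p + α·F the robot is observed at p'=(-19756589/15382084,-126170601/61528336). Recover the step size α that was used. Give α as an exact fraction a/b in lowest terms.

F_att = 5/4·(g−p) = 5/4·(-4,3) = (-5.0000,3.7500)
o1: d²=106 > ρ²=60 → inactive
o2: d²=53 ≤ ρ²=60; F_rep = 27·(-2,7)/53² = (-0.0192,0.0673)
o3: d²=37 ≤ ρ²=60; F_rep = 27·(-6,-1)/37² = (-0.1183,-0.0197)
F = F_att + ΣF_rep = (-5.1376,3.7976)
Δp = p'−p = (-1.2844,0.9494); α = Δx/Fx = (-19756589/15382084) / (-19756589/3845521) = 1/4
check: Δy/Fy = (58414407/61528336) / (58414407/15382084) = 1/4 ✓

α = 1/4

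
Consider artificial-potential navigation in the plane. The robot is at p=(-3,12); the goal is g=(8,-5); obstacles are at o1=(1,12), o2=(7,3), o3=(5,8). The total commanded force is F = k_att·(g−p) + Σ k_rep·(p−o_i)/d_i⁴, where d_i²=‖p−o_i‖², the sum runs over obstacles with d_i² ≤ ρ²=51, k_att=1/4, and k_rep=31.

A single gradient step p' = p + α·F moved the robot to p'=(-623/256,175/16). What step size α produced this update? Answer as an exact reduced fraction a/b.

F_att = 1/4·(g−p) = 1/4·(11,-17) = (2.7500,-4.2500)
o1: d²=16 ≤ ρ²=51; F_rep = 31·(-4,0)/16² = (-0.4844,0.0000)
o2: d²=181 > ρ²=51 → inactive
o3: d²=80 > ρ²=51 → inactive
F = F_att + ΣF_rep = (2.2656,-4.2500)
Δp = p'−p = (0.5664,-1.0625); α = Δx/Fx = (145/256) / (145/64) = 1/4
check: Δy/Fy = (-17/16) / (-17/4) = 1/4 ✓

α = 1/4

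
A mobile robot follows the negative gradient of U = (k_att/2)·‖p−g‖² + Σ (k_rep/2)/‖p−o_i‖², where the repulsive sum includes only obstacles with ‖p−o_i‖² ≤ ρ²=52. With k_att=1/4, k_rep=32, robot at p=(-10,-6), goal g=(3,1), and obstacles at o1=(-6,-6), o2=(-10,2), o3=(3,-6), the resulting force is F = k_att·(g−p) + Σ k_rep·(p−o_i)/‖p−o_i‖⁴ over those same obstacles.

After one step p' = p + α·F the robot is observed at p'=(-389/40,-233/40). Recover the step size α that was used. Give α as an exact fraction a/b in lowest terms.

α = 1/10

F_att = 1/4·(g−p) = 1/4·(13,7) = (3.2500,1.7500)
o1: d²=16 ≤ ρ²=52; F_rep = 32·(-4,0)/16² = (-0.5000,0.0000)
o2: d²=64 > ρ²=52 → inactive
o3: d²=169 > ρ²=52 → inactive
F = F_att + ΣF_rep = (2.7500,1.7500)
Δp = p'−p = (0.2750,0.1750); α = Δx/Fx = (11/40) / (11/4) = 1/10
check: Δy/Fy = (7/40) / (7/4) = 1/10 ✓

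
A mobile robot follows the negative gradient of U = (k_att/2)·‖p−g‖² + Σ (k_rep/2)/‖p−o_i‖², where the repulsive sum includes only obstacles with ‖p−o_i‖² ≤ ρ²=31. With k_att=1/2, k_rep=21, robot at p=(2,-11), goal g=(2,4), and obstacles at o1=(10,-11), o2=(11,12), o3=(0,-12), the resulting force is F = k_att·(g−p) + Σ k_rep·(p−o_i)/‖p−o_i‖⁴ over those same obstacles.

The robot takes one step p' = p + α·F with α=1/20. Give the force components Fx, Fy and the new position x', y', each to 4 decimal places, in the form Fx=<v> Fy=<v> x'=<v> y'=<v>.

F_att = 1/2·(g−p) = 1/2·(0,15) = (0.0000,7.5000)
o1: d²=64 > ρ²=31 → inactive
o2: d²=610 > ρ²=31 → inactive
o3: d²=5 ≤ ρ²=31; F_rep = 21·(2,1)/5² = (1.6800,0.8400)
F = F_att + ΣF_rep = (1.6800,8.3400)
p' = p + 1/20·F = (2.0840,-10.5830)

Fx=1.6800 Fy=8.3400 x'=2.0840 y'=-10.5830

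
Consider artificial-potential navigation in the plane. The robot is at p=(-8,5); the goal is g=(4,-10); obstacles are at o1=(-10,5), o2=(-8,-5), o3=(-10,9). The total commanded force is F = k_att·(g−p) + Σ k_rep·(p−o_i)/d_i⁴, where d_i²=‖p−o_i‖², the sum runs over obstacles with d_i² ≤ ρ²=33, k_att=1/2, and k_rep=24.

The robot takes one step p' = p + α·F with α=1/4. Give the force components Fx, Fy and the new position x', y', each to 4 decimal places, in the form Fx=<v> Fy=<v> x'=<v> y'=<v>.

Fx=9.1200 Fy=-7.7400 x'=-5.7200 y'=3.0650

F_att = 1/2·(g−p) = 1/2·(12,-15) = (6.0000,-7.5000)
o1: d²=4 ≤ ρ²=33; F_rep = 24·(2,0)/4² = (3.0000,0.0000)
o2: d²=100 > ρ²=33 → inactive
o3: d²=20 ≤ ρ²=33; F_rep = 24·(2,-4)/20² = (0.1200,-0.2400)
F = F_att + ΣF_rep = (9.1200,-7.7400)
p' = p + 1/4·F = (-5.7200,3.0650)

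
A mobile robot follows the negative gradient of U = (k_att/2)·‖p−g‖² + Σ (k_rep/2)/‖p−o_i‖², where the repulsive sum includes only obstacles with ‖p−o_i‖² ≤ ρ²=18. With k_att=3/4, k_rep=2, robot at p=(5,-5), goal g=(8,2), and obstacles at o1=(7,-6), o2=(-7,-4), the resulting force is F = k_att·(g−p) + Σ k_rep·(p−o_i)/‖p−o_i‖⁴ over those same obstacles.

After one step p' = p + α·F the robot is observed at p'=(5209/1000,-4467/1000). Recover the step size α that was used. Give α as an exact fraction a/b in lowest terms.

α = 1/10

F_att = 3/4·(g−p) = 3/4·(3,7) = (2.2500,5.2500)
o1: d²=5 ≤ ρ²=18; F_rep = 2·(-2,1)/5² = (-0.1600,0.0800)
o2: d²=145 > ρ²=18 → inactive
F = F_att + ΣF_rep = (2.0900,5.3300)
Δp = p'−p = (0.2090,0.5330); α = Δx/Fx = (209/1000) / (209/100) = 1/10
check: Δy/Fy = (533/1000) / (533/100) = 1/10 ✓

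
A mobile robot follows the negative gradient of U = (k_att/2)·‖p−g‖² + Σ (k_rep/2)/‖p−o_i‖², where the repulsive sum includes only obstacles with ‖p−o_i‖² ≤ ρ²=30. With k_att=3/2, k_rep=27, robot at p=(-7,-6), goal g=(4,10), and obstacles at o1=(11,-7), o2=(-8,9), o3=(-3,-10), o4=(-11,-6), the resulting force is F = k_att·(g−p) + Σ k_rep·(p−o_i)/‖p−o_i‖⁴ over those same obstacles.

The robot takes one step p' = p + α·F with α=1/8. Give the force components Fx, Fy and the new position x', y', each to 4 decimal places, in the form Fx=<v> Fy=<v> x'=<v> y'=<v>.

F_att = 3/2·(g−p) = 3/2·(11,16) = (16.5000,24.0000)
o1: d²=325 > ρ²=30 → inactive
o2: d²=226 > ρ²=30 → inactive
o3: d²=32 > ρ²=30 → inactive
o4: d²=16 ≤ ρ²=30; F_rep = 27·(4,0)/16² = (0.4219,0.0000)
F = F_att + ΣF_rep = (16.9219,24.0000)
p' = p + 1/8·F = (-4.8848,-3.0000)

Fx=16.9219 Fy=24.0000 x'=-4.8848 y'=-3.0000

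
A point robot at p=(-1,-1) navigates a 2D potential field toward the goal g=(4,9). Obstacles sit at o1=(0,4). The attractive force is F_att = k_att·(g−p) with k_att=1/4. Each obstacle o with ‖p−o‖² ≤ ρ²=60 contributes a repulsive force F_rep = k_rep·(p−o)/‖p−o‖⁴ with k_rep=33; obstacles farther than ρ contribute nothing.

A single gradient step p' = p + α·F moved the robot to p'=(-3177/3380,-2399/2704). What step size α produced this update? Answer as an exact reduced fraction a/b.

F_att = 1/4·(g−p) = 1/4·(5,10) = (1.2500,2.5000)
o1: d²=26 ≤ ρ²=60; F_rep = 33·(-1,-5)/26² = (-0.0488,-0.2441)
F = F_att + ΣF_rep = (1.2012,2.2559)
Δp = p'−p = (0.0601,0.1128); α = Δx/Fx = (203/3380) / (203/169) = 1/20
check: Δy/Fy = (305/2704) / (1525/676) = 1/20 ✓

α = 1/20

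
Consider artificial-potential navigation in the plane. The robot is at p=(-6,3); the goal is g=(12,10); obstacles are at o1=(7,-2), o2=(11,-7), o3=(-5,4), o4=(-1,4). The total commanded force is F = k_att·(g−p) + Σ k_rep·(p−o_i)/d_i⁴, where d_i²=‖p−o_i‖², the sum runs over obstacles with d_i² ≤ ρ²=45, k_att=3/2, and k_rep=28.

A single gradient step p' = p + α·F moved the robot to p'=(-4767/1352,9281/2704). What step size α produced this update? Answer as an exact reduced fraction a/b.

α = 1/8

F_att = 3/2·(g−p) = 3/2·(18,7) = (27.0000,10.5000)
o1: d²=194 > ρ²=45 → inactive
o2: d²=389 > ρ²=45 → inactive
o3: d²=2 ≤ ρ²=45; F_rep = 28·(-1,-1)/2² = (-7.0000,-7.0000)
o4: d²=26 ≤ ρ²=45; F_rep = 28·(-5,-1)/26² = (-0.2071,-0.0414)
F = F_att + ΣF_rep = (19.7929,3.4586)
Δp = p'−p = (2.4741,0.4323); α = Δx/Fx = (3345/1352) / (3345/169) = 1/8
check: Δy/Fy = (1169/2704) / (1169/338) = 1/8 ✓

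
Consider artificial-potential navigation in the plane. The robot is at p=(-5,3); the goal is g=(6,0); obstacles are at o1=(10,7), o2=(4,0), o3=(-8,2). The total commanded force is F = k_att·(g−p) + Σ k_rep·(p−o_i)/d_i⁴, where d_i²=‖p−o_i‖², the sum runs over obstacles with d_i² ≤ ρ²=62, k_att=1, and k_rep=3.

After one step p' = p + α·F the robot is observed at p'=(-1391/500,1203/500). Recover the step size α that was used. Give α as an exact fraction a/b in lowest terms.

α = 1/5

F_att = 1·(g−p) = 1·(11,-3) = (11.0000,-3.0000)
o1: d²=241 > ρ²=62 → inactive
o2: d²=90 > ρ²=62 → inactive
o3: d²=10 ≤ ρ²=62; F_rep = 3·(3,1)/10² = (0.0900,0.0300)
F = F_att + ΣF_rep = (11.0900,-2.9700)
Δp = p'−p = (2.2180,-0.5940); α = Δx/Fx = (1109/500) / (1109/100) = 1/5
check: Δy/Fy = (-297/500) / (-297/100) = 1/5 ✓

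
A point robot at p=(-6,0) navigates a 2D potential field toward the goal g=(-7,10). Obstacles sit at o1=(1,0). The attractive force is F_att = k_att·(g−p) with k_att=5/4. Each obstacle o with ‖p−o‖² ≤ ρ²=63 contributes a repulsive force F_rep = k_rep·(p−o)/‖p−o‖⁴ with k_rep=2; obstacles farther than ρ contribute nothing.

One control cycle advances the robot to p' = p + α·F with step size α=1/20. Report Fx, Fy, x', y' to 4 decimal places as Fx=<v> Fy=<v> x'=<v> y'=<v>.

F_att = 5/4·(g−p) = 5/4·(-1,10) = (-1.2500,12.5000)
o1: d²=49 ≤ ρ²=63; F_rep = 2·(-7,0)/49² = (-0.0058,0.0000)
F = F_att + ΣF_rep = (-1.2558,12.5000)
p' = p + 1/20·F = (-6.0628,0.6250)

Fx=-1.2558 Fy=12.5000 x'=-6.0628 y'=0.6250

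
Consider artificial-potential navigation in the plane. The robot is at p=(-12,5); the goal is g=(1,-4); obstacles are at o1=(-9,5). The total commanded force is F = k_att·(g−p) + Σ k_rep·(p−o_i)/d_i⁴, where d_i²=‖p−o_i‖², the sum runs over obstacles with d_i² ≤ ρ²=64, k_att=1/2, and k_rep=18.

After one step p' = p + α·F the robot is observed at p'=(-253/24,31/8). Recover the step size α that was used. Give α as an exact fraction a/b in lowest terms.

α = 1/4

F_att = 1/2·(g−p) = 1/2·(13,-9) = (6.5000,-4.5000)
o1: d²=9 ≤ ρ²=64; F_rep = 18·(-3,0)/9² = (-0.6667,0.0000)
F = F_att + ΣF_rep = (5.8333,-4.5000)
Δp = p'−p = (1.4583,-1.1250); α = Δx/Fx = (35/24) / (35/6) = 1/4
check: Δy/Fy = (-9/8) / (-9/2) = 1/4 ✓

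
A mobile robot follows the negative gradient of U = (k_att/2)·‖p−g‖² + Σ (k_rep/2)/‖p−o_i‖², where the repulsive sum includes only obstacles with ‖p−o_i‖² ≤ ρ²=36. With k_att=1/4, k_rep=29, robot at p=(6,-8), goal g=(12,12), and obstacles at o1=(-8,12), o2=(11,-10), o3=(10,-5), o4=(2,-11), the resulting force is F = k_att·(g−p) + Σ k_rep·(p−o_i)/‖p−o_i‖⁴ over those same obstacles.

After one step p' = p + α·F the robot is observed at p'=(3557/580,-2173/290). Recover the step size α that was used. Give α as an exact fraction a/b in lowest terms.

F_att = 1/4·(g−p) = 1/4·(6,20) = (1.5000,5.0000)
o1: d²=596 > ρ²=36 → inactive
o2: d²=29 ≤ ρ²=36; F_rep = 29·(-5,2)/29² = (-0.1724,0.0690)
o3: d²=25 ≤ ρ²=36; F_rep = 29·(-4,-3)/25² = (-0.1856,-0.1392)
o4: d²=25 ≤ ρ²=36; F_rep = 29·(4,3)/25² = (0.1856,0.1392)
F = F_att + ΣF_rep = (1.3276,5.0690)
Δp = p'−p = (0.1328,0.5069); α = Δx/Fx = (77/580) / (77/58) = 1/10
check: Δy/Fy = (147/290) / (147/29) = 1/10 ✓

α = 1/10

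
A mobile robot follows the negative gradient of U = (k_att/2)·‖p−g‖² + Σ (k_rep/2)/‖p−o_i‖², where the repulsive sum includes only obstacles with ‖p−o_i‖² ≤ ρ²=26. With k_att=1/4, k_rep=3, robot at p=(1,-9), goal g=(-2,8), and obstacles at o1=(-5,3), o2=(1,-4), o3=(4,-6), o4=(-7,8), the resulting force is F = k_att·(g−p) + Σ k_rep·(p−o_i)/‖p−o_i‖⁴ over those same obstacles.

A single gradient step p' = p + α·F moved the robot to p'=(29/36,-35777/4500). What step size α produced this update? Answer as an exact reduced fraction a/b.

α = 1/4

F_att = 1/4·(g−p) = 1/4·(-3,17) = (-0.7500,4.2500)
o1: d²=180 > ρ²=26 → inactive
o2: d²=25 ≤ ρ²=26; F_rep = 3·(0,-5)/25² = (0.0000,-0.0240)
o3: d²=18 ≤ ρ²=26; F_rep = 3·(-3,-3)/18² = (-0.0278,-0.0278)
o4: d²=353 > ρ²=26 → inactive
F = F_att + ΣF_rep = (-0.7778,4.1982)
Δp = p'−p = (-0.1944,1.0496); α = Δx/Fx = (-7/36) / (-7/9) = 1/4
check: Δy/Fy = (4723/4500) / (4723/1125) = 1/4 ✓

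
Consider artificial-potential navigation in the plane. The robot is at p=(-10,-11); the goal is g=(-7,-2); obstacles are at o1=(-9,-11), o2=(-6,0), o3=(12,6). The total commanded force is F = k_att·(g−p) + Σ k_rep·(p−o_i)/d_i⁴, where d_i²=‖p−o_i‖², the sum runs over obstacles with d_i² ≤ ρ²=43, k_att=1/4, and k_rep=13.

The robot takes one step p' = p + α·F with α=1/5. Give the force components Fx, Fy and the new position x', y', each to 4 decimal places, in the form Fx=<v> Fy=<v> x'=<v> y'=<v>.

Fx=-12.2500 Fy=2.2500 x'=-12.4500 y'=-10.5500

F_att = 1/4·(g−p) = 1/4·(3,9) = (0.7500,2.2500)
o1: d²=1 ≤ ρ²=43; F_rep = 13·(-1,0)/1² = (-13.0000,0.0000)
o2: d²=137 > ρ²=43 → inactive
o3: d²=773 > ρ²=43 → inactive
F = F_att + ΣF_rep = (-12.2500,2.2500)
p' = p + 1/5·F = (-12.4500,-10.5500)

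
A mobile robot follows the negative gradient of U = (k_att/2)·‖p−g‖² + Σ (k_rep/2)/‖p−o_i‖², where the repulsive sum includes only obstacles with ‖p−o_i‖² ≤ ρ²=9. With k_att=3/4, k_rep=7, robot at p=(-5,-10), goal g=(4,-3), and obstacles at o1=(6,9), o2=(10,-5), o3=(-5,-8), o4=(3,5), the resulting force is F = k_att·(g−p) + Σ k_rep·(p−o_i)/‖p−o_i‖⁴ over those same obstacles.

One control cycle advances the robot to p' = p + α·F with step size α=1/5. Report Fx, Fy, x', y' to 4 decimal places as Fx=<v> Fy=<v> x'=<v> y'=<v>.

Fx=6.7500 Fy=4.3750 x'=-3.6500 y'=-9.1250

F_att = 3/4·(g−p) = 3/4·(9,7) = (6.7500,5.2500)
o1: d²=482 > ρ²=9 → inactive
o2: d²=250 > ρ²=9 → inactive
o3: d²=4 ≤ ρ²=9; F_rep = 7·(0,-2)/4² = (0.0000,-0.8750)
o4: d²=289 > ρ²=9 → inactive
F = F_att + ΣF_rep = (6.7500,4.3750)
p' = p + 1/5·F = (-3.6500,-9.1250)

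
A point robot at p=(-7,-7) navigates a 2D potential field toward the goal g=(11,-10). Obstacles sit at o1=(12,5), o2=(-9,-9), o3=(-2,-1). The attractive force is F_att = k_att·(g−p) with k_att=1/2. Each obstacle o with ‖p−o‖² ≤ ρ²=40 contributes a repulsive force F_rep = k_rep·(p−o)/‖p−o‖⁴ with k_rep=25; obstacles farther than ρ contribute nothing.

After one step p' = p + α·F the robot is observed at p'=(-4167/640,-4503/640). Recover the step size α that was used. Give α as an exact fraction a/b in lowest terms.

F_att = 1/2·(g−p) = 1/2·(18,-3) = (9.0000,-1.5000)
o1: d²=505 > ρ²=40 → inactive
o2: d²=8 ≤ ρ²=40; F_rep = 25·(2,2)/8² = (0.7812,0.7812)
o3: d²=61 > ρ²=40 → inactive
F = F_att + ΣF_rep = (9.7812,-0.7188)
Δp = p'−p = (0.4891,-0.0359); α = Δx/Fx = (313/640) / (313/32) = 1/20
check: Δy/Fy = (-23/640) / (-23/32) = 1/20 ✓

α = 1/20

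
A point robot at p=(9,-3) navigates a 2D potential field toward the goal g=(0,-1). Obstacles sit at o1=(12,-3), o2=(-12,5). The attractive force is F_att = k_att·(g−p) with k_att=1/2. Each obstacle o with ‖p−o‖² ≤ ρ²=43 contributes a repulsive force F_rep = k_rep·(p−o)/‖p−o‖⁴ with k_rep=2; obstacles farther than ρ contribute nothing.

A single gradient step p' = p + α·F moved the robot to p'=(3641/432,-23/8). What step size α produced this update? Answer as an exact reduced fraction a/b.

F_att = 1/2·(g−p) = 1/2·(-9,2) = (-4.5000,1.0000)
o1: d²=9 ≤ ρ²=43; F_rep = 2·(-3,0)/9² = (-0.0741,0.0000)
o2: d²=505 > ρ²=43 → inactive
F = F_att + ΣF_rep = (-4.5741,1.0000)
Δp = p'−p = (-0.5718,0.1250); α = Δx/Fx = (-247/432) / (-247/54) = 1/8
check: Δy/Fy = (1/8) / (1) = 1/8 ✓

α = 1/8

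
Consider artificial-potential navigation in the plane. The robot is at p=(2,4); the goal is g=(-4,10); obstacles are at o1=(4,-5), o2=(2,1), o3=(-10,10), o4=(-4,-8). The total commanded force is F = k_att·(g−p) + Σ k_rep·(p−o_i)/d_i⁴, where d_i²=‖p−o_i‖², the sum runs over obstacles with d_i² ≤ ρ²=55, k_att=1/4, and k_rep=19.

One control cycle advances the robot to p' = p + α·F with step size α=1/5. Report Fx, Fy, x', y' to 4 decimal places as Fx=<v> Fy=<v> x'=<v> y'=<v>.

Fx=-1.5000 Fy=2.2037 x'=1.7000 y'=4.4407

F_att = 1/4·(g−p) = 1/4·(-6,6) = (-1.5000,1.5000)
o1: d²=85 > ρ²=55 → inactive
o2: d²=9 ≤ ρ²=55; F_rep = 19·(0,3)/9² = (0.0000,0.7037)
o3: d²=180 > ρ²=55 → inactive
o4: d²=180 > ρ²=55 → inactive
F = F_att + ΣF_rep = (-1.5000,2.2037)
p' = p + 1/5·F = (1.7000,4.4407)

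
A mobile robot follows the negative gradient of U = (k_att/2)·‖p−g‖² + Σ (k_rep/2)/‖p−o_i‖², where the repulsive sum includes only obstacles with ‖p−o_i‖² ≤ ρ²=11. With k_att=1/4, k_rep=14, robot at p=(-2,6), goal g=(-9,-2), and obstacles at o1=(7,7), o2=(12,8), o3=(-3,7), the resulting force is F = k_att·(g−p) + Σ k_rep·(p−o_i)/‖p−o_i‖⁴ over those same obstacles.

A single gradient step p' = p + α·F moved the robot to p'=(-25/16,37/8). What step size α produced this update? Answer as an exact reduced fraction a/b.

α = 1/4

F_att = 1/4·(g−p) = 1/4·(-7,-8) = (-1.7500,-2.0000)
o1: d²=82 > ρ²=11 → inactive
o2: d²=200 > ρ²=11 → inactive
o3: d²=2 ≤ ρ²=11; F_rep = 14·(1,-1)/2² = (3.5000,-3.5000)
F = F_att + ΣF_rep = (1.7500,-5.5000)
Δp = p'−p = (0.4375,-1.3750); α = Δx/Fx = (7/16) / (7/4) = 1/4
check: Δy/Fy = (-11/8) / (-11/2) = 1/4 ✓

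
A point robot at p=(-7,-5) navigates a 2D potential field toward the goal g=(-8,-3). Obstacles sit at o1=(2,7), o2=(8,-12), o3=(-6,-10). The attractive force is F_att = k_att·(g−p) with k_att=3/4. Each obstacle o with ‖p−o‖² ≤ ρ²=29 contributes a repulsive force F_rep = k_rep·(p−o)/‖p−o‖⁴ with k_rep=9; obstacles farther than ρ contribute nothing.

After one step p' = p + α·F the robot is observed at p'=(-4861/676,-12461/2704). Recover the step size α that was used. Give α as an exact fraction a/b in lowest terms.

F_att = 3/4·(g−p) = 3/4·(-1,2) = (-0.7500,1.5000)
o1: d²=225 > ρ²=29 → inactive
o2: d²=274 > ρ²=29 → inactive
o3: d²=26 ≤ ρ²=29; F_rep = 9·(-1,5)/26² = (-0.0133,0.0666)
F = F_att + ΣF_rep = (-0.7633,1.5666)
Δp = p'−p = (-0.1908,0.3916); α = Δx/Fx = (-129/676) / (-129/169) = 1/4
check: Δy/Fy = (1059/2704) / (1059/676) = 1/4 ✓

α = 1/4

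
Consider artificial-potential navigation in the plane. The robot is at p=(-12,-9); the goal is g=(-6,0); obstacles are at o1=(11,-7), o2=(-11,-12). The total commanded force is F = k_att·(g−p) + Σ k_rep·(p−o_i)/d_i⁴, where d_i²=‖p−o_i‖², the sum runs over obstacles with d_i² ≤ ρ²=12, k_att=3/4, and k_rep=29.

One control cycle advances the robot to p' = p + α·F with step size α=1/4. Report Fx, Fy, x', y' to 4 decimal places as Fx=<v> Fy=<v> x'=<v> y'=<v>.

Fx=4.2100 Fy=7.6200 x'=-10.9475 y'=-7.0950

F_att = 3/4·(g−p) = 3/4·(6,9) = (4.5000,6.7500)
o1: d²=533 > ρ²=12 → inactive
o2: d²=10 ≤ ρ²=12; F_rep = 29·(-1,3)/10² = (-0.2900,0.8700)
F = F_att + ΣF_rep = (4.2100,7.6200)
p' = p + 1/4·F = (-10.9475,-7.0950)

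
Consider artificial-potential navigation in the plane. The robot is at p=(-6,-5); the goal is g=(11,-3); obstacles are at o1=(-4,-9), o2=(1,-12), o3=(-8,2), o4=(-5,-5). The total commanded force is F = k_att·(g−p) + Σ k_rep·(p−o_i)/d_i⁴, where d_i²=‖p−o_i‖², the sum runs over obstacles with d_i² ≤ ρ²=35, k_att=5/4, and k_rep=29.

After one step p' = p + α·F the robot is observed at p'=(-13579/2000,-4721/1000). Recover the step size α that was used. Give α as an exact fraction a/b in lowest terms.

F_att = 5/4·(g−p) = 5/4·(17,2) = (21.2500,2.5000)
o1: d²=20 ≤ ρ²=35; F_rep = 29·(-2,4)/20² = (-0.1450,0.2900)
o2: d²=98 > ρ²=35 → inactive
o3: d²=53 > ρ²=35 → inactive
o4: d²=1 ≤ ρ²=35; F_rep = 29·(-1,0)/1² = (-29.0000,0.0000)
F = F_att + ΣF_rep = (-7.8950,2.7900)
Δp = p'−p = (-0.7895,0.2790); α = Δx/Fx = (-1579/2000) / (-1579/200) = 1/10
check: Δy/Fy = (279/1000) / (279/100) = 1/10 ✓

α = 1/10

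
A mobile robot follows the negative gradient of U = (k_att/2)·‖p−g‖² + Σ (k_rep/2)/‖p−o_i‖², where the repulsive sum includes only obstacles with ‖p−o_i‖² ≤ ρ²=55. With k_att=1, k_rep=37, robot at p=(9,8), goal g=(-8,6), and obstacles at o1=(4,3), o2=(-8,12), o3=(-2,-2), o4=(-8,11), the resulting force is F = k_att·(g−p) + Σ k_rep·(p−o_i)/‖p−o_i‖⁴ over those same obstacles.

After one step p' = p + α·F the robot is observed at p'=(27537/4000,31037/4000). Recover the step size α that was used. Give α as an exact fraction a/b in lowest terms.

α = 1/8

F_att = 1·(g−p) = 1·(-17,-2) = (-17.0000,-2.0000)
o1: d²=50 ≤ ρ²=55; F_rep = 37·(5,5)/50² = (0.0740,0.0740)
o2: d²=305 > ρ²=55 → inactive
o3: d²=221 > ρ²=55 → inactive
o4: d²=298 > ρ²=55 → inactive
F = F_att + ΣF_rep = (-16.9260,-1.9260)
Δp = p'−p = (-2.1157,-0.2407); α = Δx/Fx = (-8463/4000) / (-8463/500) = 1/8
check: Δy/Fy = (-963/4000) / (-963/500) = 1/8 ✓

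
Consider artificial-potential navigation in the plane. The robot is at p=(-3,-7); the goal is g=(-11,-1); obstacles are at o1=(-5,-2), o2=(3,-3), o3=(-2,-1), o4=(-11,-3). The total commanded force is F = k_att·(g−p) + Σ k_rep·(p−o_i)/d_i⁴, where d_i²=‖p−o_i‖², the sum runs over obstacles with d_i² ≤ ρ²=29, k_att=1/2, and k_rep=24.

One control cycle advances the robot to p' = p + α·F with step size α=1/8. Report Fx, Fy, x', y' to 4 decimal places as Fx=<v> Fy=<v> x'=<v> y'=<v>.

Fx=-3.9429 Fy=2.8573 x'=-3.4929 y'=-6.6428

F_att = 1/2·(g−p) = 1/2·(-8,6) = (-4.0000,3.0000)
o1: d²=29 ≤ ρ²=29; F_rep = 24·(2,-5)/29² = (0.0571,-0.1427)
o2: d²=52 > ρ²=29 → inactive
o3: d²=37 > ρ²=29 → inactive
o4: d²=80 > ρ²=29 → inactive
F = F_att + ΣF_rep = (-3.9429,2.8573)
p' = p + 1/8·F = (-3.4929,-6.6428)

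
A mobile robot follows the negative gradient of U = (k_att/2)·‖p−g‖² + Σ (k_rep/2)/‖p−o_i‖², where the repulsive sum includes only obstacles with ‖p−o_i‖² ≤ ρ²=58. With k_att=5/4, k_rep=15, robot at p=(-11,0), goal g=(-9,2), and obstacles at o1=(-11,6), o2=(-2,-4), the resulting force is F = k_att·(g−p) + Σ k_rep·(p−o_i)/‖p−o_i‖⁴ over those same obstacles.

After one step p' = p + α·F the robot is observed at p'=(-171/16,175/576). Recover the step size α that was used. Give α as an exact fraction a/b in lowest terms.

F_att = 5/4·(g−p) = 5/4·(2,2) = (2.5000,2.5000)
o1: d²=36 ≤ ρ²=58; F_rep = 15·(0,-6)/36² = (0.0000,-0.0694)
o2: d²=97 > ρ²=58 → inactive
F = F_att + ΣF_rep = (2.5000,2.4306)
Δp = p'−p = (0.3125,0.3038); α = Δx/Fx = (5/16) / (5/2) = 1/8
check: Δy/Fy = (175/576) / (175/72) = 1/8 ✓

α = 1/8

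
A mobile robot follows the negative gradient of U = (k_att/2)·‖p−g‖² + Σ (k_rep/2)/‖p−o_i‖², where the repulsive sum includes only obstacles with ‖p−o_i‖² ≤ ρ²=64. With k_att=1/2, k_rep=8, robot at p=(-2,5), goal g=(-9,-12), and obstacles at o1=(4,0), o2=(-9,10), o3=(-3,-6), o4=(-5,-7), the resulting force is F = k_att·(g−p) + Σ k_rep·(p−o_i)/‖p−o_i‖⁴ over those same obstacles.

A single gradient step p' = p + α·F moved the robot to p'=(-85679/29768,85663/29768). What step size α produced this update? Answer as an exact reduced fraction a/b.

α = 1/4

F_att = 1/2·(g−p) = 1/2·(-7,-17) = (-3.5000,-8.5000)
o1: d²=61 ≤ ρ²=64; F_rep = 8·(-6,5)/61² = (-0.0129,0.0107)
o2: d²=74 > ρ²=64 → inactive
o3: d²=122 > ρ²=64 → inactive
o4: d²=153 > ρ²=64 → inactive
F = F_att + ΣF_rep = (-3.5129,-8.4893)
Δp = p'−p = (-0.8782,-2.1223); α = Δx/Fx = (-26143/29768) / (-26143/7442) = 1/4
check: Δy/Fy = (-63177/29768) / (-63177/7442) = 1/4 ✓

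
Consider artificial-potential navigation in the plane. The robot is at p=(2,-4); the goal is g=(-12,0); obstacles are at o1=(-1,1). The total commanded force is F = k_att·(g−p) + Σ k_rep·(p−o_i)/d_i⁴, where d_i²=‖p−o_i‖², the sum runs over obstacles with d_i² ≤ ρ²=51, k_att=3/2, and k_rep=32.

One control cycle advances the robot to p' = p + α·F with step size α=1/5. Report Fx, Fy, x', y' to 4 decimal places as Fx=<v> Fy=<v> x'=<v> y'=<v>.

Fx=-20.9170 Fy=5.8616 x'=-2.1834 y'=-2.8277

F_att = 3/2·(g−p) = 3/2·(-14,4) = (-21.0000,6.0000)
o1: d²=34 ≤ ρ²=51; F_rep = 32·(3,-5)/34² = (0.0830,-0.1384)
F = F_att + ΣF_rep = (-20.9170,5.8616)
p' = p + 1/5·F = (-2.1834,-2.8277)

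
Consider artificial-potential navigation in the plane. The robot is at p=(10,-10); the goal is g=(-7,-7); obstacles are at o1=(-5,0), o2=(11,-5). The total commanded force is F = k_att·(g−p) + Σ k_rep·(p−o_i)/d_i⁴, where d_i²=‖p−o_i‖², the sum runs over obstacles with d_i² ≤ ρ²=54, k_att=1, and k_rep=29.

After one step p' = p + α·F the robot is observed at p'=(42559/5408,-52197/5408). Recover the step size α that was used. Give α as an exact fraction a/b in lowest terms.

α = 1/8

F_att = 1·(g−p) = 1·(-17,3) = (-17.0000,3.0000)
o1: d²=325 > ρ²=54 → inactive
o2: d²=26 ≤ ρ²=54; F_rep = 29·(-1,-5)/26² = (-0.0429,-0.2145)
F = F_att + ΣF_rep = (-17.0429,2.7855)
Δp = p'−p = (-2.1304,0.3482); α = Δx/Fx = (-11521/5408) / (-11521/676) = 1/8
check: Δy/Fy = (1883/5408) / (1883/676) = 1/8 ✓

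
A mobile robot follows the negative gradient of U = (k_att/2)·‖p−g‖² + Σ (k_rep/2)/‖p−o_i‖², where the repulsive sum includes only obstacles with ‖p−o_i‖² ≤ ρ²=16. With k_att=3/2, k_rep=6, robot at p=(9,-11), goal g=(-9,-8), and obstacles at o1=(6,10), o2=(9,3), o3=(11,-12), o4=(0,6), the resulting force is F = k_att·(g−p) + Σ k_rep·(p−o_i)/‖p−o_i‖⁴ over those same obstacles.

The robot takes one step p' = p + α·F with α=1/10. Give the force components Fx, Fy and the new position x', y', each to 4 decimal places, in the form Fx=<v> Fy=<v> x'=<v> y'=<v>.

Fx=-27.4800 Fy=4.7400 x'=6.2520 y'=-10.5260

F_att = 3/2·(g−p) = 3/2·(-18,3) = (-27.0000,4.5000)
o1: d²=450 > ρ²=16 → inactive
o2: d²=196 > ρ²=16 → inactive
o3: d²=5 ≤ ρ²=16; F_rep = 6·(-2,1)/5² = (-0.4800,0.2400)
o4: d²=370 > ρ²=16 → inactive
F = F_att + ΣF_rep = (-27.4800,4.7400)
p' = p + 1/10·F = (6.2520,-10.5260)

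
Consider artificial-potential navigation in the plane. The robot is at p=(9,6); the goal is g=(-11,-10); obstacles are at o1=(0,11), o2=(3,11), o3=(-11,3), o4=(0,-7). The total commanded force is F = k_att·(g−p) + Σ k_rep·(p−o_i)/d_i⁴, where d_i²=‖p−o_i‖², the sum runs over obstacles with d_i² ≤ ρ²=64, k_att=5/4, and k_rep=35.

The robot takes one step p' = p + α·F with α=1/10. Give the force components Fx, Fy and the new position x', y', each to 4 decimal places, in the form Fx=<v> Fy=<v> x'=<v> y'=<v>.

F_att = 5/4·(g−p) = 5/4·(-20,-16) = (-25.0000,-20.0000)
o1: d²=106 > ρ²=64 → inactive
o2: d²=61 ≤ ρ²=64; F_rep = 35·(6,-5)/61² = (0.0564,-0.0470)
o3: d²=409 > ρ²=64 → inactive
o4: d²=250 > ρ²=64 → inactive
F = F_att + ΣF_rep = (-24.9436,-20.0470)
p' = p + 1/10·F = (6.5056,3.9953)

Fx=-24.9436 Fy=-20.0470 x'=6.5056 y'=3.9953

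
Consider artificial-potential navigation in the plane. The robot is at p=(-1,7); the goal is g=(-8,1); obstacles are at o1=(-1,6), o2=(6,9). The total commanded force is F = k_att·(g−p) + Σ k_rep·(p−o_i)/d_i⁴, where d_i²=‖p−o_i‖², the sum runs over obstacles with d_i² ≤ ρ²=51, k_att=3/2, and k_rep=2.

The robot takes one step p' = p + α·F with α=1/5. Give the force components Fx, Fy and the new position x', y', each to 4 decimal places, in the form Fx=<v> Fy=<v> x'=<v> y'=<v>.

F_att = 3/2·(g−p) = 3/2·(-7,-6) = (-10.5000,-9.0000)
o1: d²=1 ≤ ρ²=51; F_rep = 2·(0,1)/1² = (0.0000,2.0000)
o2: d²=53 > ρ²=51 → inactive
F = F_att + ΣF_rep = (-10.5000,-7.0000)
p' = p + 1/5·F = (-3.1000,5.6000)

Fx=-10.5000 Fy=-7.0000 x'=-3.1000 y'=5.6000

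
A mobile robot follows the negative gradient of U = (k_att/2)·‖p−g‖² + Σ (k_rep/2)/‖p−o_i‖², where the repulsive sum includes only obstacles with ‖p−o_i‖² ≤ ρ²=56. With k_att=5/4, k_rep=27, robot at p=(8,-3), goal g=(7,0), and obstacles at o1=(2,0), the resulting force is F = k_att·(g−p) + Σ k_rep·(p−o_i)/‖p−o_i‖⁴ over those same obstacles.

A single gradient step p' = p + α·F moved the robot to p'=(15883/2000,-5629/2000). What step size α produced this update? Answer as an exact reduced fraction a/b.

F_att = 5/4·(g−p) = 5/4·(-1,3) = (-1.2500,3.7500)
o1: d²=45 ≤ ρ²=56; F_rep = 27·(6,-3)/45² = (0.0800,-0.0400)
F = F_att + ΣF_rep = (-1.1700,3.7100)
Δp = p'−p = (-0.0585,0.1855); α = Δx/Fx = (-117/2000) / (-117/100) = 1/20
check: Δy/Fy = (371/2000) / (371/100) = 1/20 ✓

α = 1/20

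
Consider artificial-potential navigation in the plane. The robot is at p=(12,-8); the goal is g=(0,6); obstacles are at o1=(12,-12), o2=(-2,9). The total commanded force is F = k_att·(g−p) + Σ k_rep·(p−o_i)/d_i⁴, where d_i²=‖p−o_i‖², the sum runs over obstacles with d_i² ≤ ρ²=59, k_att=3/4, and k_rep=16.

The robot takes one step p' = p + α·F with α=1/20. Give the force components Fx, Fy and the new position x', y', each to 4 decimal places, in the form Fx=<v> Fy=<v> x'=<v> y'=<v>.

Fx=-9.0000 Fy=10.7500 x'=11.5500 y'=-7.4625

F_att = 3/4·(g−p) = 3/4·(-12,14) = (-9.0000,10.5000)
o1: d²=16 ≤ ρ²=59; F_rep = 16·(0,4)/16² = (0.0000,0.2500)
o2: d²=485 > ρ²=59 → inactive
F = F_att + ΣF_rep = (-9.0000,10.7500)
p' = p + 1/20·F = (11.5500,-7.4625)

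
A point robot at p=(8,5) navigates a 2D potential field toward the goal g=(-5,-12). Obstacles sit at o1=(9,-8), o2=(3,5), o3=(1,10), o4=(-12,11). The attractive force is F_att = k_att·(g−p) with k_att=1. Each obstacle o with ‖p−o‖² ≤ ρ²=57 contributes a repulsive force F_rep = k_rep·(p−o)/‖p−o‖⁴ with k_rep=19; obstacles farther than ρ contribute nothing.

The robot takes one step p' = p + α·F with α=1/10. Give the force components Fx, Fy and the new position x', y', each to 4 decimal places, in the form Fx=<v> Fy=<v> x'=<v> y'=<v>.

Fx=-12.8480 Fy=-17.0000 x'=6.7152 y'=3.3000

F_att = 1·(g−p) = 1·(-13,-17) = (-13.0000,-17.0000)
o1: d²=170 > ρ²=57 → inactive
o2: d²=25 ≤ ρ²=57; F_rep = 19·(5,0)/25² = (0.1520,0.0000)
o3: d²=74 > ρ²=57 → inactive
o4: d²=436 > ρ²=57 → inactive
F = F_att + ΣF_rep = (-12.8480,-17.0000)
p' = p + 1/10·F = (6.7152,3.3000)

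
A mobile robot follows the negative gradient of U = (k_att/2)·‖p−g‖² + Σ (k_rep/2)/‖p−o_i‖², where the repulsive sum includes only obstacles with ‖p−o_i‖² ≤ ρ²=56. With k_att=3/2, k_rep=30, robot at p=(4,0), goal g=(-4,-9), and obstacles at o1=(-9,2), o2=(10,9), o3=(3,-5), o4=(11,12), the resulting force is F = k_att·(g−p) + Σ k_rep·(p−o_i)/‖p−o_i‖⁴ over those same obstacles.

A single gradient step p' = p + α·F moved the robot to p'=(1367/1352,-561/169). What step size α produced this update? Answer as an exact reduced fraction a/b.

α = 1/4

F_att = 3/2·(g−p) = 3/2·(-8,-9) = (-12.0000,-13.5000)
o1: d²=173 > ρ²=56 → inactive
o2: d²=117 > ρ²=56 → inactive
o3: d²=26 ≤ ρ²=56; F_rep = 30·(1,5)/26² = (0.0444,0.2219)
o4: d²=193 > ρ²=56 → inactive
F = F_att + ΣF_rep = (-11.9556,-13.2781)
Δp = p'−p = (-2.9889,-3.3195); α = Δx/Fx = (-4041/1352) / (-4041/338) = 1/4
check: Δy/Fy = (-561/169) / (-2244/169) = 1/4 ✓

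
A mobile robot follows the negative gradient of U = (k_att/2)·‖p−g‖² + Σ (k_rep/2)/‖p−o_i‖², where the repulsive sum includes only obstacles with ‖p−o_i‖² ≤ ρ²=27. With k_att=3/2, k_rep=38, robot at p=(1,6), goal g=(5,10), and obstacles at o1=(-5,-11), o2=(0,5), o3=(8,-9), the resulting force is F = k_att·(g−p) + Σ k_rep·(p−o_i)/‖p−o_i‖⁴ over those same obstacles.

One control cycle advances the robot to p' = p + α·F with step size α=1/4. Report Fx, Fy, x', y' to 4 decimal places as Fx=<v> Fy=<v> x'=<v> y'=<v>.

F_att = 3/2·(g−p) = 3/2·(4,4) = (6.0000,6.0000)
o1: d²=325 > ρ²=27 → inactive
o2: d²=2 ≤ ρ²=27; F_rep = 38·(1,1)/2² = (9.5000,9.5000)
o3: d²=274 > ρ²=27 → inactive
F = F_att + ΣF_rep = (15.5000,15.5000)
p' = p + 1/4·F = (4.8750,9.8750)

Fx=15.5000 Fy=15.5000 x'=4.8750 y'=9.8750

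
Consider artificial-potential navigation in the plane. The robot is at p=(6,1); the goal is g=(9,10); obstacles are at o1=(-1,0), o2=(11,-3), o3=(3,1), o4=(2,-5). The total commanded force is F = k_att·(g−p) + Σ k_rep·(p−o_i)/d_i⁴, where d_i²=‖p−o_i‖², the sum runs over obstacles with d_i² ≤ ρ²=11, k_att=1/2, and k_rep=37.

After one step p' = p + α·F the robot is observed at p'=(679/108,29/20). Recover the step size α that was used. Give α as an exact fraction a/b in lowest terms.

α = 1/10

F_att = 1/2·(g−p) = 1/2·(3,9) = (1.5000,4.5000)
o1: d²=50 > ρ²=11 → inactive
o2: d²=41 > ρ²=11 → inactive
o3: d²=9 ≤ ρ²=11; F_rep = 37·(3,0)/9² = (1.3704,0.0000)
o4: d²=52 > ρ²=11 → inactive
F = F_att + ΣF_rep = (2.8704,4.5000)
Δp = p'−p = (0.2870,0.4500); α = Δx/Fx = (31/108) / (155/54) = 1/10
check: Δy/Fy = (9/20) / (9/2) = 1/10 ✓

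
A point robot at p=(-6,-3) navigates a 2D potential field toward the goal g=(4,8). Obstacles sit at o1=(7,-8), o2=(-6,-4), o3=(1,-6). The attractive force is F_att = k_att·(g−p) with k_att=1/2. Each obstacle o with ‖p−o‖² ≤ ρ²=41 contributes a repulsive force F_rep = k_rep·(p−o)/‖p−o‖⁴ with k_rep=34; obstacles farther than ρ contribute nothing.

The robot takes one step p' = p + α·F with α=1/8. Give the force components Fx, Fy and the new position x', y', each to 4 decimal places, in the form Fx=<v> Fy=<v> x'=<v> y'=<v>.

F_att = 1/2·(g−p) = 1/2·(10,11) = (5.0000,5.5000)
o1: d²=194 > ρ²=41 → inactive
o2: d²=1 ≤ ρ²=41; F_rep = 34·(0,1)/1² = (0.0000,34.0000)
o3: d²=58 > ρ²=41 → inactive
F = F_att + ΣF_rep = (5.0000,39.5000)
p' = p + 1/8·F = (-5.3750,1.9375)

Fx=5.0000 Fy=39.5000 x'=-5.3750 y'=1.9375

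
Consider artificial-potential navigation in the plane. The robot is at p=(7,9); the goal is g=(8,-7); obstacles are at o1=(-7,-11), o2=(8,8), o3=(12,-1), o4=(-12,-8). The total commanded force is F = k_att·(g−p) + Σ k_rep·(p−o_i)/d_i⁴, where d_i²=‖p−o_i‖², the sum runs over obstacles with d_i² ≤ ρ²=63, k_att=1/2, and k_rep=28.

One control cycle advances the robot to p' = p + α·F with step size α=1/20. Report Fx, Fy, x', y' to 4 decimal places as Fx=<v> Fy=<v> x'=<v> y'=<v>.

F_att = 1/2·(g−p) = 1/2·(1,-16) = (0.5000,-8.0000)
o1: d²=596 > ρ²=63 → inactive
o2: d²=2 ≤ ρ²=63; F_rep = 28·(-1,1)/2² = (-7.0000,7.0000)
o3: d²=125 > ρ²=63 → inactive
o4: d²=650 > ρ²=63 → inactive
F = F_att + ΣF_rep = (-6.5000,-1.0000)
p' = p + 1/20·F = (6.6750,8.9500)

Fx=-6.5000 Fy=-1.0000 x'=6.6750 y'=8.9500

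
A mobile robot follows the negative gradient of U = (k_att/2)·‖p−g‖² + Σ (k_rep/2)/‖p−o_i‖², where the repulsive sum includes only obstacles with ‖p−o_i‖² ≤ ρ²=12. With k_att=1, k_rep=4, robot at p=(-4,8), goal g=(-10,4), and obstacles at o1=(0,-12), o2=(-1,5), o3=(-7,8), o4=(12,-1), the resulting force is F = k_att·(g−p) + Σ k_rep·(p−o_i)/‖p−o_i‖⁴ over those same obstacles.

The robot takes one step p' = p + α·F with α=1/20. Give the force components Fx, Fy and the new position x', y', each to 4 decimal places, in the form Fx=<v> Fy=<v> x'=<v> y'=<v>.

Fx=-5.8519 Fy=-4.0000 x'=-4.2926 y'=7.8000

F_att = 1·(g−p) = 1·(-6,-4) = (-6.0000,-4.0000)
o1: d²=416 > ρ²=12 → inactive
o2: d²=18 > ρ²=12 → inactive
o3: d²=9 ≤ ρ²=12; F_rep = 4·(3,0)/9² = (0.1481,0.0000)
o4: d²=337 > ρ²=12 → inactive
F = F_att + ΣF_rep = (-5.8519,-4.0000)
p' = p + 1/20·F = (-4.2926,7.8000)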